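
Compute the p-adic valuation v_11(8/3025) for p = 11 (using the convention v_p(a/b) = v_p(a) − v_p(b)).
v_11(8/3025) = -2

Factor powers of 11 from the numerator and denominator of the reduced fraction: 8 = 11^0 · 8 and 3025 = 11^2 · 25. Apply v_p(a/b) = v_p(a) − v_p(b): v_11(8/3025) = 0 − 2 = -2.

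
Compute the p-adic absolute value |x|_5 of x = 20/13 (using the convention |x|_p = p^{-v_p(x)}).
|20/13|_5 = 1/5

Step 1 — compute v_5(x) by factoring powers of 5 out of the numerator and denominator: v_5(20/13) = 1. Step 2 — apply |x|_p = p^{-v_p(x)} = 5^{-1} = 1/5.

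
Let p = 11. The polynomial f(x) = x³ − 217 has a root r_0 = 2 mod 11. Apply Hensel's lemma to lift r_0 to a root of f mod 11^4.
r_3 = 2026 (mod 14641)

Hensel: r_{i+1} = r_i − f(r_i)/f′(r_i) mod 11^{i+2}, where f′(x) = 3x². Iterate:
  r_0 = 2 (mod 11)
  r_1 = 90 (mod 121)
  r_2 = 695 (mod 1331)
  r_3 = 2026 (mod 14641)
Final: r = 2026 with f(r) ≡ 0 mod 11^4.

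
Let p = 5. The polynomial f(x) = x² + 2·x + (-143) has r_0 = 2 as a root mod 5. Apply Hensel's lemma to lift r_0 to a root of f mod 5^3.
r_2 = 112 (mod 125)

Hensel: r_{i+1} = r_i − f(r_i)·(f′(r_i))^{-1} mod 5^{i+2}, f′(x) = 2x + 2. Iterate:
  r_0 = 2 (mod 5)
  r_1 = 12 (mod 25)
  r_2 = 112 (mod 125)
Final: r = 112 satisfies f(r) ≡ 0 mod 5^3.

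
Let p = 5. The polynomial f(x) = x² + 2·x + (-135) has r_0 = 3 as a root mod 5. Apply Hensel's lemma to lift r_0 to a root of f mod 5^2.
r_1 = 18 (mod 25)

Hensel: r_{i+1} = r_i − f(r_i)·(f′(r_i))^{-1} mod 5^{i+2}, f′(x) = 2x + 2. Iterate:
  r_0 = 3 (mod 5)
  r_1 = 18 (mod 25)
Final: r = 18 satisfies f(r) ≡ 0 mod 5^2.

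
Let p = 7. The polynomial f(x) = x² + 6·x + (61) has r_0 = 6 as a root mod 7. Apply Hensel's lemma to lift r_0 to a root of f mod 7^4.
r_3 = 1994 (mod 2401)

Hensel: r_{i+1} = r_i − f(r_i)·(f′(r_i))^{-1} mod 7^{i+2}, f′(x) = 2x + 6. Iterate:
  r_0 = 6 (mod 7)
  r_1 = 34 (mod 49)
  r_2 = 279 (mod 343)
  r_3 = 1994 (mod 2401)
Final: r = 1994 satisfies f(r) ≡ 0 mod 7^4.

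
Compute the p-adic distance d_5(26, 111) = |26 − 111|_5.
d_5(26, 111) = 1/5

Step 1 — x − y = 26 − 111 = -85. Step 2 — v_5(-85) = 1 (factor: -85 = −(5^1 · 17); the sign does not affect v_p). Step 3 — |x − y|_5 = 5^{-1} = 1/5.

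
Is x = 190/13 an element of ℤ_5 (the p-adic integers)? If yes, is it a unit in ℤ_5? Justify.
x ∈ ℤ_5 but not a unit; v_5(x) = 1 > 0

ℤ_5 = {x ∈ ℚ_5 : v_5(x) ≥ 0} and ℤ_5^× = {x ∈ ℤ_5 : v_5(x) = 0}. Here v_5(190/13) = v_5(num) − v_5(den) = 1; compare against these criteria.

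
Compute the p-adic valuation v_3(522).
v_3(522) = 2

v_3(n) is the largest exponent k such that 3^k divides n. Factor out: 522 = 3^2 · 58. (Sign doesn't affect v_p.) So v_3(522) = 2.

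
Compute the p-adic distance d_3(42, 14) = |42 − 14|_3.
d_3(42, 14) = 1

Step 1 — x − y = 42 − 14 = 28. Step 2 — v_3(28) = 0 (factor: 28 = (3^0 · 28); the sign does not affect v_p). Step 3 — |x − y|_3 = 3^{0} = 1.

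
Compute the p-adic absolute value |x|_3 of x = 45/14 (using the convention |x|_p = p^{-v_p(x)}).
|45/14|_3 = 1/9

Step 1 — compute v_3(x) by factoring powers of 3 out of the numerator and denominator: v_3(45/14) = 2. Step 2 — apply |x|_p = p^{-v_p(x)} = 3^{-2} = 1/9.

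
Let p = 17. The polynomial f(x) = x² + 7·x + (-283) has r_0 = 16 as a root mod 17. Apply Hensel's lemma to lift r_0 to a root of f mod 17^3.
r_2 = 2022 (mod 4913)

Hensel: r_{i+1} = r_i − f(r_i)·(f′(r_i))^{-1} mod 17^{i+2}, f′(x) = 2x + 7. Iterate:
  r_0 = 16 (mod 17)
  r_1 = 288 (mod 289)
  r_2 = 2022 (mod 4913)
Final: r = 2022 satisfies f(r) ≡ 0 mod 17^3.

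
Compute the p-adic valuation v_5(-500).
v_5(-500) = 3

v_5(n) is the largest exponent k such that 5^k divides n. Factor out: -500 = -5^3 · 4. (Sign doesn't affect v_p.) So v_5(-500) = 3.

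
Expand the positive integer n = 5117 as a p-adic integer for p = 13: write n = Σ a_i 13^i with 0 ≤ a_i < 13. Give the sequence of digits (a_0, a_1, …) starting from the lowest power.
(a_0, a_1, …) = (8, 3, 4, 2)

Repeated division by 13 gives the digits low-to-high: 5117 = 8 + 3·13^1 + 4·13^2 + 2·13^3. Digit sequence: (8, 3, 4, 2).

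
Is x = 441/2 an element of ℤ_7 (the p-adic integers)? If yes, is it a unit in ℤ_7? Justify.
x ∈ ℤ_7 but not a unit; v_7(x) = 2 > 0

ℤ_7 = {x ∈ ℚ_7 : v_7(x) ≥ 0} and ℤ_7^× = {x ∈ ℤ_7 : v_7(x) = 0}. Here v_7(441/2) = v_7(num) − v_7(den) = 2; compare against these criteria.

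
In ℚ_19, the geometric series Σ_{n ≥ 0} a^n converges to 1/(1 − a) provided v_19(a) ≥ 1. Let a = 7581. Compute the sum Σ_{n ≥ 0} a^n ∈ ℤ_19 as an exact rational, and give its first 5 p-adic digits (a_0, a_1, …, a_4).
Σ a^n = 1/(1 − a) = -1/7580;  first 5 digits = (1, 0, 2, 1, 4)

v_19(a) = 2 ≥ 1, so the series converges in ℤ_19 to 1/(1 − a) = 1/(1 − 7581) = -1/7580. Expand this rational in ℤ_19: compute digits iteratively via d_i = x_i mod 19, x_{i+1} = (x_i − d_i)/19. The first 5 digits are (1, 0, 2, 1, 4).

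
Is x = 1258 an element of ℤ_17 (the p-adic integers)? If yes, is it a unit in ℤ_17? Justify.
x ∈ ℤ_17 but not a unit; v_17(x) = 1 > 0

ℤ_17 = {x ∈ ℚ_17 : v_17(x) ≥ 0} and ℤ_17^× = {x ∈ ℤ_17 : v_17(x) = 0}. Here v_17(1258) = v_17(num) − v_17(den) = 1; compare against these criteria.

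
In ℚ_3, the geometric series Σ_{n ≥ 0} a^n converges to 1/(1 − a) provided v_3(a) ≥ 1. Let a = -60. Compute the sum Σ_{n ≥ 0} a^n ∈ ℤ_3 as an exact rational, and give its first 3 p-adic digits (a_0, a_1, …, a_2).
Σ a^n = 1/(1 − a) = 1/61;  first 3 digits = (1, 1, 0)

v_3(a) = 1 ≥ 1, so the series converges in ℤ_3 to 1/(1 − a) = 1/(1 − (-60)) = 1/61. Expand this rational in ℤ_3: compute digits iteratively via d_i = x_i mod 3, x_{i+1} = (x_i − d_i)/3. The first 3 digits are (1, 1, 0).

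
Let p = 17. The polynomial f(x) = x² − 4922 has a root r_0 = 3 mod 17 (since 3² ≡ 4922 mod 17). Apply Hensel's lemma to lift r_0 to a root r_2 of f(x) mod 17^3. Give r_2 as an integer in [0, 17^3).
r_2 = 3 (mod 4913)

Hensel's recurrence: r_{i+1} = r_i − f(r_i)·(f′(r_i))^{-1} mod 17^{i+2}, with f′(x) = 2x. Iterate:
  r_0 = 3 (mod 17)
  r_1 = 3 (mod 289)
  r_2 = 3 (mod 4913)
Final: r_2 = 3, and one checks f(r_2) ≡ 0 mod 17^3.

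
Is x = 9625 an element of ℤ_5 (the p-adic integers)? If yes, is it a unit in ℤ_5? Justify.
x ∈ ℤ_5 but not a unit; v_5(x) = 3 > 0

ℤ_5 = {x ∈ ℚ_5 : v_5(x) ≥ 0} and ℤ_5^× = {x ∈ ℤ_5 : v_5(x) = 0}. Here v_5(9625) = v_5(num) − v_5(den) = 3; compare against these criteria.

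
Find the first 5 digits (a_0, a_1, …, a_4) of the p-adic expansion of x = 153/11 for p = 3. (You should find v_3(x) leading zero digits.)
(a_0, …, a_4) = (0, 0, 1, 1, 0)

v_3(153/11) = 2, so a_0 = ... = a_1 = 0. Factor out: x = 3^2 · u with u = 17/11 a unit in ℤ_3. Expand u iteratively via a_{v+i} = u_i mod 3, u_{i+1} = (u_i − a_{v+i})/3:
  u_0 = 17/11;  a_2 = 1;  u_1 = (u_0 − 1)/3 = 2/11
  u_1 = 2/11;  a_3 = 1;  u_2 = (u_1 − 1)/3 = -3/11
  u_2 = -3/11;  a_4 = 0;  u_3 = (u_2 − 0)/3 = -1/11
Digits: (0, 0, 1, 1, 0).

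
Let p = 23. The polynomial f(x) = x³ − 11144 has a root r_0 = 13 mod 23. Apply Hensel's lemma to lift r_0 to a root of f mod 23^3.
r_2 = 10547 (mod 12167)

Hensel: r_{i+1} = r_i − f(r_i)/f′(r_i) mod 23^{i+2}, where f′(x) = 3x². Iterate:
  r_0 = 13 (mod 23)
  r_1 = 496 (mod 529)
  r_2 = 10547 (mod 12167)
Final: r = 10547 with f(r) ≡ 0 mod 23^3.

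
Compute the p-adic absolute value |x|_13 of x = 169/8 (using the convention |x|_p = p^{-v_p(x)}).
|169/8|_13 = 1/169

Step 1 — compute v_13(x) by factoring powers of 13 out of the numerator and denominator: v_13(169/8) = 2. Step 2 — apply |x|_p = p^{-v_p(x)} = 13^{-2} = 1/169.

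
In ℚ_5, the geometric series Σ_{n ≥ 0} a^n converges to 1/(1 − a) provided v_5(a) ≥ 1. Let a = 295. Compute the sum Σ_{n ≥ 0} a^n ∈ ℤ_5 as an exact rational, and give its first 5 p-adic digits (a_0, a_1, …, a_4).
Σ a^n = 1/(1 − a) = -1/294;  first 5 digits = (1, 4, 2, 2, 1)

v_5(a) = 1 ≥ 1, so the series converges in ℤ_5 to 1/(1 − a) = 1/(1 − 295) = -1/294. Expand this rational in ℤ_5: compute digits iteratively via d_i = x_i mod 5, x_{i+1} = (x_i − d_i)/5. The first 5 digits are (1, 4, 2, 2, 1).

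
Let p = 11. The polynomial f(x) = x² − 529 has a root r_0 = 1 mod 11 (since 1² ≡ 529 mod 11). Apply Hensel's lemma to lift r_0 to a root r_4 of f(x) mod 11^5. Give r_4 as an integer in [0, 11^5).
r_4 = 23 (mod 161051)

Hensel's recurrence: r_{i+1} = r_i − f(r_i)·(f′(r_i))^{-1} mod 11^{i+2}, with f′(x) = 2x. Iterate:
  r_0 = 1 (mod 11)
  r_1 = 23 (mod 121)
  r_2 = 23 (mod 1331)
  r_3 = 23 (mod 14641)
  r_4 = 23 (mod 161051)
Final: r_4 = 23, and one checks f(r_4) ≡ 0 mod 11^5.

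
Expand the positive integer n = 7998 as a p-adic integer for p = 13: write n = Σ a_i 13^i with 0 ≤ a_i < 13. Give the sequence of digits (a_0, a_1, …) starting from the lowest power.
(a_0, a_1, …) = (3, 4, 8, 3)

Repeated division by 13 gives the digits low-to-high: 7998 = 3 + 4·13^1 + 8·13^2 + 3·13^3. Digit sequence: (3, 4, 8, 3).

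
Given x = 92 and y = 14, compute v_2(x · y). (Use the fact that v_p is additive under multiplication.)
v_2(1288) = 3

v_p(x) = 2 (factor: 92 = 2^2 · 23); v_p(y) = 1 (factor: 14 = 2^1 · 7). Additivity: v_p(xy) = v_p(x) + v_p(y) = 2 + 1 = 3. (Direct check: xy = 1288 = 2^3 · (161).)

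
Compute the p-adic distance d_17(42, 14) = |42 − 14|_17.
d_17(42, 14) = 1

Step 1 — x − y = 42 − 14 = 28. Step 2 — v_17(28) = 0 (factor: 28 = (17^0 · 28); the sign does not affect v_p). Step 3 — |x − y|_17 = 17^{0} = 1.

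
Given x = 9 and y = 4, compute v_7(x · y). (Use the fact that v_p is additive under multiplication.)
v_7(36) = 0

v_p(x) = 0 (factor: 9 = 7^0 · 9); v_p(y) = 0 (factor: 4 = 7^0 · 4). Additivity: v_p(xy) = v_p(x) + v_p(y) = 0 + 0 = 0. (Direct check: xy = 36 = 7^0 · (36).)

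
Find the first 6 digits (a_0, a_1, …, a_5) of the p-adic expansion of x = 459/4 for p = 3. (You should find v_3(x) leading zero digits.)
(a_0, …, a_5) = (0, 0, 0, 2, 0, 1)

v_3(459/4) = 3, so a_0 = ... = a_2 = 0. Factor out: x = 3^3 · u with u = 17/4 a unit in ℤ_3. Expand u iteratively via a_{v+i} = u_i mod 3, u_{i+1} = (u_i − a_{v+i})/3:
  u_0 = 17/4;  a_3 = 2;  u_1 = (u_0 − 2)/3 = 3/4
  u_1 = 3/4;  a_4 = 0;  u_2 = (u_1 − 0)/3 = 1/4
  u_2 = 1/4;  a_5 = 1;  u_3 = (u_2 − 1)/3 = -1/4
Digits: (0, 0, 0, 2, 0, 1).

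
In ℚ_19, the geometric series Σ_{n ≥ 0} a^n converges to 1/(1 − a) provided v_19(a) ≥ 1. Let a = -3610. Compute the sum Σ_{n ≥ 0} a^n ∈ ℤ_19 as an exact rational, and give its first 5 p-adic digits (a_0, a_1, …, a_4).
Σ a^n = 1/(1 − a) = 1/3611;  first 5 digits = (1, 0, 9, 18, 4)

v_19(a) = 2 ≥ 1, so the series converges in ℤ_19 to 1/(1 − a) = 1/(1 − (-3610)) = 1/3611. Expand this rational in ℤ_19: compute digits iteratively via d_i = x_i mod 19, x_{i+1} = (x_i − d_i)/19. The first 5 digits are (1, 0, 9, 18, 4).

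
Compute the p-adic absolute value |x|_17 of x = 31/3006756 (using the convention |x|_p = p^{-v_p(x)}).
|31/3006756|_17 = 83521

Step 1 — compute v_17(x) by factoring powers of 17 out of the numerator and denominator: v_17(31/3006756) = -4. Step 2 — apply |x|_p = p^{-v_p(x)} = 17^{4} = 83521.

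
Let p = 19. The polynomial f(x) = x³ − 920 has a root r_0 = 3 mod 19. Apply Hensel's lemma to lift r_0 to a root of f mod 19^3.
r_2 = 2055 (mod 6859)

Hensel: r_{i+1} = r_i − f(r_i)/f′(r_i) mod 19^{i+2}, where f′(x) = 3x². Iterate:
  r_0 = 3 (mod 19)
  r_1 = 250 (mod 361)
  r_2 = 2055 (mod 6859)
Final: r = 2055 with f(r) ≡ 0 mod 19^3.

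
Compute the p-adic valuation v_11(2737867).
v_11(2737867) = 5

v_11(n) is the largest exponent k such that 11^k divides n. Factor out: 2737867 = 11^5 · 17. (Sign doesn't affect v_p.) So v_11(2737867) = 5.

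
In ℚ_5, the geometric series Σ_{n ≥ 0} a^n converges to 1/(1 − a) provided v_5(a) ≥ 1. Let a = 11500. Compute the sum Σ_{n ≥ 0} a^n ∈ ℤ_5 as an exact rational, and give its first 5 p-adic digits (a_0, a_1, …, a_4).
Σ a^n = 1/(1 − a) = -1/11499;  first 5 digits = (1, 0, 0, 2, 3)

v_5(a) = 3 ≥ 1, so the series converges in ℤ_5 to 1/(1 − a) = 1/(1 − 11500) = -1/11499. Expand this rational in ℤ_5: compute digits iteratively via d_i = x_i mod 5, x_{i+1} = (x_i − d_i)/5. The first 5 digits are (1, 0, 0, 2, 3).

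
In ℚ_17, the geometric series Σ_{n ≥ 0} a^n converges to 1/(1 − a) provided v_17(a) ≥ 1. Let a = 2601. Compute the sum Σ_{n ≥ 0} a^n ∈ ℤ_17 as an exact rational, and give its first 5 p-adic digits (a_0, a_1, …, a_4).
Σ a^n = 1/(1 − a) = -1/2600;  first 5 digits = (1, 0, 9, 0, 13)

v_17(a) = 2 ≥ 1, so the series converges in ℤ_17 to 1/(1 − a) = 1/(1 − 2601) = -1/2600. Expand this rational in ℤ_17: compute digits iteratively via d_i = x_i mod 17, x_{i+1} = (x_i − d_i)/17. The first 5 digits are (1, 0, 9, 0, 13).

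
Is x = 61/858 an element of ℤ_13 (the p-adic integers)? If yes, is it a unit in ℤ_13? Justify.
x ∉ ℤ_13 (v_13(x) = -1 < 0)

ℤ_13 = {x ∈ ℚ_13 : v_13(x) ≥ 0} and ℤ_13^× = {x ∈ ℤ_13 : v_13(x) = 0}. Here v_13(61/858) = v_13(num) − v_13(den) = -1; compare against these criteria.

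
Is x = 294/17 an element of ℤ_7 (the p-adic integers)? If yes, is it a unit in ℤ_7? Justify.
x ∈ ℤ_7 but not a unit; v_7(x) = 2 > 0

ℤ_7 = {x ∈ ℚ_7 : v_7(x) ≥ 0} and ℤ_7^× = {x ∈ ℤ_7 : v_7(x) = 0}. Here v_7(294/17) = v_7(num) − v_7(den) = 2; compare against these criteria.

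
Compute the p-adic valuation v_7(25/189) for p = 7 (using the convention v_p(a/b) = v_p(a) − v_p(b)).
v_7(25/189) = -1

Factor powers of 7 from the numerator and denominator of the reduced fraction: 25 = 7^0 · 25 and 189 = 7^1 · 27. Apply v_p(a/b) = v_p(a) − v_p(b): v_7(25/189) = 0 − 1 = -1.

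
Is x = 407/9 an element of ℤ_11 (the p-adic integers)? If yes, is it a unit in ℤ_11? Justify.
x ∈ ℤ_11 but not a unit; v_11(x) = 1 > 0

ℤ_11 = {x ∈ ℚ_11 : v_11(x) ≥ 0} and ℤ_11^× = {x ∈ ℤ_11 : v_11(x) = 0}. Here v_11(407/9) = v_11(num) − v_11(den) = 1; compare against these criteria.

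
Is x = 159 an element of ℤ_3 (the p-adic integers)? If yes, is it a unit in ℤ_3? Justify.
x ∈ ℤ_3 but not a unit; v_3(x) = 1 > 0

ℤ_3 = {x ∈ ℚ_3 : v_3(x) ≥ 0} and ℤ_3^× = {x ∈ ℤ_3 : v_3(x) = 0}. Here v_3(159) = v_3(num) − v_3(den) = 1; compare against these criteria.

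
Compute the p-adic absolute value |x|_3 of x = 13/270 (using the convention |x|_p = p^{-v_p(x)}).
|13/270|_3 = 27

Step 1 — compute v_3(x) by factoring powers of 3 out of the numerator and denominator: v_3(13/270) = -3. Step 2 — apply |x|_p = p^{-v_p(x)} = 3^{3} = 27.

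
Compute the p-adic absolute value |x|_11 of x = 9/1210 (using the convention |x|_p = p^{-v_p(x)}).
|9/1210|_11 = 121

Step 1 — compute v_11(x) by factoring powers of 11 out of the numerator and denominator: v_11(9/1210) = -2. Step 2 — apply |x|_p = p^{-v_p(x)} = 11^{2} = 121.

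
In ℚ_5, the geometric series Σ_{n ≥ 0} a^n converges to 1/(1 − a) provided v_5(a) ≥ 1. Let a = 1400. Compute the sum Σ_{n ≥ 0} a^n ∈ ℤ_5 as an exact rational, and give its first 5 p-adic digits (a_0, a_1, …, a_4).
Σ a^n = 1/(1 − a) = -1/1399;  first 5 digits = (1, 0, 1, 1, 3)

v_5(a) = 2 ≥ 1, so the series converges in ℤ_5 to 1/(1 − a) = 1/(1 − 1400) = -1/1399. Expand this rational in ℤ_5: compute digits iteratively via d_i = x_i mod 5, x_{i+1} = (x_i − d_i)/5. The first 5 digits are (1, 0, 1, 1, 3).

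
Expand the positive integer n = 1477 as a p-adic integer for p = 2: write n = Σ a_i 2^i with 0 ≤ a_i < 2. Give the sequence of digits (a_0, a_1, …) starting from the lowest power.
(a_0, a_1, …) = (1, 0, 1, 0, 0, 0, 1, 1, 1, 0, 1)

Repeated division by 2 gives the digits low-to-high: 1477 = 1 + 1·2^2 + 1·2^6 + 1·2^7 + 1·2^8 + 1·2^10. Digit sequence: (1, 0, 1, 0, 0, 0, 1, 1, 1, 0, 1).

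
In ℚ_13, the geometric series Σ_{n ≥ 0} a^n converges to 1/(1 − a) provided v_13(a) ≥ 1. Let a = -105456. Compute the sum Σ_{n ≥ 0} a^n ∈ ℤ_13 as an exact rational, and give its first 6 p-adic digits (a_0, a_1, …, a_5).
Σ a^n = 1/(1 − a) = 1/105457;  first 6 digits = (1, 0, 0, 4, 9, 12)

v_13(a) = 3 ≥ 1, so the series converges in ℤ_13 to 1/(1 − a) = 1/(1 − (-105456)) = 1/105457. Expand this rational in ℤ_13: compute digits iteratively via d_i = x_i mod 13, x_{i+1} = (x_i − d_i)/13. The first 6 digits are (1, 0, 0, 4, 9, 12).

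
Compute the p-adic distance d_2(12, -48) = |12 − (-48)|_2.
d_2(12, -48) = 1/4

Step 1 — x − y = 12 − (-48) = 60. Step 2 — v_2(60) = 2 (factor: 60 = (2^2 · 15); the sign does not affect v_p). Step 3 — |x − y|_2 = 2^{-2} = 1/4.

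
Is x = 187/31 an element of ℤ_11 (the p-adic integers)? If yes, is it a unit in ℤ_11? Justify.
x ∈ ℤ_11 but not a unit; v_11(x) = 1 > 0

ℤ_11 = {x ∈ ℚ_11 : v_11(x) ≥ 0} and ℤ_11^× = {x ∈ ℤ_11 : v_11(x) = 0}. Here v_11(187/31) = v_11(num) − v_11(den) = 1; compare against these criteria.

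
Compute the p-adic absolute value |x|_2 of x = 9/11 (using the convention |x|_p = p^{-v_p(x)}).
|9/11|_2 = 1

Step 1 — compute v_2(x) by factoring powers of 2 out of the numerator and denominator: v_2(9/11) = 0. Step 2 — apply |x|_p = p^{-v_p(x)} = 2^{0} = 1.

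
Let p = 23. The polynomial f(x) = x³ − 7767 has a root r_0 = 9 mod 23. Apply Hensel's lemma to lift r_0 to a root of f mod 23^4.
r_3 = 246454 (mod 279841)

Hensel: r_{i+1} = r_i − f(r_i)/f′(r_i) mod 23^{i+2}, where f′(x) = 3x². Iterate:
  r_0 = 9 (mod 23)
  r_1 = 469 (mod 529)
  r_2 = 3114 (mod 12167)
  r_3 = 246454 (mod 279841)
Final: r = 246454 with f(r) ≡ 0 mod 23^4.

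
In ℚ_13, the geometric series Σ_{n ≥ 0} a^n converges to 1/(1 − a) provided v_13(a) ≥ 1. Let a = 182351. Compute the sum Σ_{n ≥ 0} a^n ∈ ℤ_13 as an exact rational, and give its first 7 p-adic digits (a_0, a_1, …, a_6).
Σ a^n = 1/(1 − a) = -1/182350;  first 7 digits = (1, 0, 0, 5, 6, 0, 12)

v_13(a) = 3 ≥ 1, so the series converges in ℤ_13 to 1/(1 − a) = 1/(1 − 182351) = -1/182350. Expand this rational in ℤ_13: compute digits iteratively via d_i = x_i mod 13, x_{i+1} = (x_i − d_i)/13. The first 7 digits are (1, 0, 0, 5, 6, 0, 12).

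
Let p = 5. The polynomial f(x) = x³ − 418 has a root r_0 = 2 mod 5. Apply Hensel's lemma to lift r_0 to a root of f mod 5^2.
r_1 = 7 (mod 25)

Hensel: r_{i+1} = r_i − f(r_i)/f′(r_i) mod 5^{i+2}, where f′(x) = 3x². Iterate:
  r_0 = 2 (mod 5)
  r_1 = 7 (mod 25)
Final: r = 7 with f(r) ≡ 0 mod 5^2.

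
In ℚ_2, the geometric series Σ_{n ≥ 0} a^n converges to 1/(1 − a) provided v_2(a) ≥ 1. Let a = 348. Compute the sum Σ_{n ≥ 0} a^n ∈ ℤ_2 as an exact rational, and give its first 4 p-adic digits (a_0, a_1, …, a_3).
Σ a^n = 1/(1 − a) = -1/347;  first 4 digits = (1, 0, 1, 1)

v_2(a) = 2 ≥ 1, so the series converges in ℤ_2 to 1/(1 − a) = 1/(1 − 348) = -1/347. Expand this rational in ℤ_2: compute digits iteratively via d_i = x_i mod 2, x_{i+1} = (x_i − d_i)/2. The first 4 digits are (1, 0, 1, 1).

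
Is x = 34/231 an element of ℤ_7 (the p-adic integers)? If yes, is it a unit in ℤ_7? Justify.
x ∉ ℤ_7 (v_7(x) = -1 < 0)

ℤ_7 = {x ∈ ℚ_7 : v_7(x) ≥ 0} and ℤ_7^× = {x ∈ ℤ_7 : v_7(x) = 0}. Here v_7(34/231) = v_7(num) − v_7(den) = -1; compare against these criteria.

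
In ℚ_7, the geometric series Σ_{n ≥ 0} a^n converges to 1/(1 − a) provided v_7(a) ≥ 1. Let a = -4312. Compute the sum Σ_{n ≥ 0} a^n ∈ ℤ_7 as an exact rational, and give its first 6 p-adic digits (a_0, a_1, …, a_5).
Σ a^n = 1/(1 − a) = 1/4313;  first 6 digits = (1, 0, 3, 1, 0, 0)

v_7(a) = 2 ≥ 1, so the series converges in ℤ_7 to 1/(1 − a) = 1/(1 − (-4312)) = 1/4313. Expand this rational in ℤ_7: compute digits iteratively via d_i = x_i mod 7, x_{i+1} = (x_i − d_i)/7. The first 6 digits are (1, 0, 3, 1, 0, 0).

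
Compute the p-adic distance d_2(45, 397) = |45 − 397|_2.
d_2(45, 397) = 1/32

Step 1 — x − y = 45 − 397 = -352. Step 2 — v_2(-352) = 5 (factor: -352 = −(2^5 · 11); the sign does not affect v_p). Step 3 — |x − y|_2 = 2^{-5} = 1/32.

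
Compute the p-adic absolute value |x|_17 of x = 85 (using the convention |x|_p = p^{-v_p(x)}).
|85|_17 = 1/17

Step 1 — compute v_17(x) by factoring powers of 17 out of the numerator and denominator: v_17(85) = 1. Step 2 — apply |x|_p = p^{-v_p(x)} = 17^{-1} = 1/17.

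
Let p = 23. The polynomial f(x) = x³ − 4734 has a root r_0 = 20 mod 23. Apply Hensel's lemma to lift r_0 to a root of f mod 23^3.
r_2 = 4229 (mod 12167)

Hensel: r_{i+1} = r_i − f(r_i)/f′(r_i) mod 23^{i+2}, where f′(x) = 3x². Iterate:
  r_0 = 20 (mod 23)
  r_1 = 526 (mod 529)
  r_2 = 4229 (mod 12167)
Final: r = 4229 with f(r) ≡ 0 mod 23^3.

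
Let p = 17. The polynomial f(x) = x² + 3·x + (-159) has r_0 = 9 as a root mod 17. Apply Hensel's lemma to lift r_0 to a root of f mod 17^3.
r_2 = 1539 (mod 4913)

Hensel: r_{i+1} = r_i − f(r_i)·(f′(r_i))^{-1} mod 17^{i+2}, f′(x) = 2x + 3. Iterate:
  r_0 = 9 (mod 17)
  r_1 = 94 (mod 289)
  r_2 = 1539 (mod 4913)
Final: r = 1539 satisfies f(r) ≡ 0 mod 17^3.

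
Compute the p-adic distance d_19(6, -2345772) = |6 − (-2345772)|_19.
d_19(6, -2345772) = 1/130321

Step 1 — x − y = 6 − (-2345772) = 2345778. Step 2 — v_19(2345778) = 4 (factor: 2345778 = (19^4 · 18); the sign does not affect v_p). Step 3 — |x − y|_19 = 19^{-4} = 1/130321.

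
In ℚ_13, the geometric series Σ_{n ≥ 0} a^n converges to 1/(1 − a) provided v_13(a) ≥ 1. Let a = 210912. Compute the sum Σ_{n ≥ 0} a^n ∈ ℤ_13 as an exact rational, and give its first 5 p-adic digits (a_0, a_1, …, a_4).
Σ a^n = 1/(1 − a) = -1/210911;  first 5 digits = (1, 0, 0, 5, 7)

v_13(a) = 3 ≥ 1, so the series converges in ℤ_13 to 1/(1 − a) = 1/(1 − 210912) = -1/210911. Expand this rational in ℤ_13: compute digits iteratively via d_i = x_i mod 13, x_{i+1} = (x_i − d_i)/13. The first 5 digits are (1, 0, 0, 5, 7).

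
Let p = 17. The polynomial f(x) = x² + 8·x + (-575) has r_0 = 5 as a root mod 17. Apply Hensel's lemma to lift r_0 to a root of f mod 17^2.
r_1 = 226 (mod 289)

Hensel: r_{i+1} = r_i − f(r_i)·(f′(r_i))^{-1} mod 17^{i+2}, f′(x) = 2x + 8. Iterate:
  r_0 = 5 (mod 17)
  r_1 = 226 (mod 289)
Final: r = 226 satisfies f(r) ≡ 0 mod 17^2.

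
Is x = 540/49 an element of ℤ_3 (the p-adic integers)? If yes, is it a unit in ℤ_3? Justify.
x ∈ ℤ_3 but not a unit; v_3(x) = 3 > 0

ℤ_3 = {x ∈ ℚ_3 : v_3(x) ≥ 0} and ℤ_3^× = {x ∈ ℤ_3 : v_3(x) = 0}. Here v_3(540/49) = v_3(num) − v_3(den) = 3; compare against these criteria.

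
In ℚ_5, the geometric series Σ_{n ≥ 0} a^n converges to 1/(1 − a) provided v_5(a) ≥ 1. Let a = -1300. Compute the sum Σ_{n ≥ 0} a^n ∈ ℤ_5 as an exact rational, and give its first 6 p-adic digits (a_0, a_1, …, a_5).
Σ a^n = 1/(1 − a) = 1/1301;  first 6 digits = (1, 0, 3, 4, 1, 0)

v_5(a) = 2 ≥ 1, so the series converges in ℤ_5 to 1/(1 − a) = 1/(1 − (-1300)) = 1/1301. Expand this rational in ℤ_5: compute digits iteratively via d_i = x_i mod 5, x_{i+1} = (x_i − d_i)/5. The first 6 digits are (1, 0, 3, 4, 1, 0).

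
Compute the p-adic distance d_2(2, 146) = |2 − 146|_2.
d_2(2, 146) = 1/16

Step 1 — x − y = 2 − 146 = -144. Step 2 — v_2(-144) = 4 (factor: -144 = −(2^4 · 9); the sign does not affect v_p). Step 3 — |x − y|_2 = 2^{-4} = 1/16.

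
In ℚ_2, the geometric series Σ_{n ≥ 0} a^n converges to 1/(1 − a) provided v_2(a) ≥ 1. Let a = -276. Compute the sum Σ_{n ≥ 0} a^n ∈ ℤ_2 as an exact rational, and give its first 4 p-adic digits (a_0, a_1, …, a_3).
Σ a^n = 1/(1 − a) = 1/277;  first 4 digits = (1, 0, 1, 1)

v_2(a) = 2 ≥ 1, so the series converges in ℤ_2 to 1/(1 − a) = 1/(1 − (-276)) = 1/277. Expand this rational in ℤ_2: compute digits iteratively via d_i = x_i mod 2, x_{i+1} = (x_i − d_i)/2. The first 4 digits are (1, 0, 1, 1).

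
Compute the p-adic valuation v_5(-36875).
v_5(-36875) = 4

v_5(n) is the largest exponent k such that 5^k divides n. Factor out: -36875 = -5^4 · 59. (Sign doesn't affect v_p.) So v_5(-36875) = 4.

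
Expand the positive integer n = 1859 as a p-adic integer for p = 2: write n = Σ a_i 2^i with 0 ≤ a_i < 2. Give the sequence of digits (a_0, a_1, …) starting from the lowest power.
(a_0, a_1, …) = (1, 1, 0, 0, 0, 0, 1, 0, 1, 1, 1)

Repeated division by 2 gives the digits low-to-high: 1859 = 1 + 1·2^1 + 1·2^6 + 1·2^8 + 1·2^9 + 1·2^10. Digit sequence: (1, 1, 0, 0, 0, 0, 1, 0, 1, 1, 1).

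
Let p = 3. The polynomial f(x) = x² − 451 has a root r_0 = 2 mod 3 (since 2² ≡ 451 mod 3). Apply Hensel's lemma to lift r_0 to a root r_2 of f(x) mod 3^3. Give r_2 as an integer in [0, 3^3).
r_2 = 17 (mod 27)

Hensel's recurrence: r_{i+1} = r_i − f(r_i)·(f′(r_i))^{-1} mod 3^{i+2}, with f′(x) = 2x. Iterate:
  r_0 = 2 (mod 3)
  r_1 = 8 (mod 9)
  r_2 = 17 (mod 27)
Final: r_2 = 17, and one checks f(r_2) ≡ 0 mod 3^3.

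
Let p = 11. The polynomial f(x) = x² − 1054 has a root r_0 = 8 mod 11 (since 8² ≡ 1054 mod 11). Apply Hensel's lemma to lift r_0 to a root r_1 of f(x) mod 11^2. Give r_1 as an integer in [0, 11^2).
r_1 = 85 (mod 121)

Hensel's recurrence: r_{i+1} = r_i − f(r_i)·(f′(r_i))^{-1} mod 11^{i+2}, with f′(x) = 2x. Iterate:
  r_0 = 8 (mod 11)
  r_1 = 85 (mod 121)
Final: r_1 = 85, and one checks f(r_1) ≡ 0 mod 11^2.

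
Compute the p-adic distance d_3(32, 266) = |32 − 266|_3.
d_3(32, 266) = 1/9

Step 1 — x − y = 32 − 266 = -234. Step 2 — v_3(-234) = 2 (factor: -234 = −(3^2 · 26); the sign does not affect v_p). Step 3 — |x − y|_3 = 3^{-2} = 1/9.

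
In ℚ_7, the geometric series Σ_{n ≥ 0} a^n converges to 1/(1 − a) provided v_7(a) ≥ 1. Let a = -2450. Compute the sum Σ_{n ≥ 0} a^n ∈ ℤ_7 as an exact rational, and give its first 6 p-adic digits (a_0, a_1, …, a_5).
Σ a^n = 1/(1 − a) = 1/2451;  first 6 digits = (1, 0, 6, 6, 6, 6)

v_7(a) = 2 ≥ 1, so the series converges in ℤ_7 to 1/(1 − a) = 1/(1 − (-2450)) = 1/2451. Expand this rational in ℤ_7: compute digits iteratively via d_i = x_i mod 7, x_{i+1} = (x_i − d_i)/7. The first 6 digits are (1, 0, 6, 6, 6, 6).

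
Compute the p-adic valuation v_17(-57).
v_17(-57) = 0

v_17(n) is the largest exponent k such that 17^k divides n. Factor out: -57 = -17^0 · 57. (Sign doesn't affect v_p.) So v_17(-57) = 0.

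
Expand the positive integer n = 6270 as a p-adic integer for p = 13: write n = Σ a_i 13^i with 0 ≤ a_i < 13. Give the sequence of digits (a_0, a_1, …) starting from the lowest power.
(a_0, a_1, …) = (4, 1, 11, 2)

Repeated division by 13 gives the digits low-to-high: 6270 = 4 + 1·13^1 + 11·13^2 + 2·13^3. Digit sequence: (4, 1, 11, 2).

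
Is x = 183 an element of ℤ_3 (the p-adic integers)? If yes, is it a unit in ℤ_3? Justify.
x ∈ ℤ_3 but not a unit; v_3(x) = 1 > 0

ℤ_3 = {x ∈ ℚ_3 : v_3(x) ≥ 0} and ℤ_3^× = {x ∈ ℤ_3 : v_3(x) = 0}. Here v_3(183) = v_3(num) − v_3(den) = 1; compare against these criteria.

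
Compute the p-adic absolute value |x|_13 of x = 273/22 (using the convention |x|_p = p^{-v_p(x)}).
|273/22|_13 = 1/13

Step 1 — compute v_13(x) by factoring powers of 13 out of the numerator and denominator: v_13(273/22) = 1. Step 2 — apply |x|_p = p^{-v_p(x)} = 13^{-1} = 1/13.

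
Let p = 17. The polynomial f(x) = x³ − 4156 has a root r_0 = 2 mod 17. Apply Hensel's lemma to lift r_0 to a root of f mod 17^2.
r_1 = 155 (mod 289)

Hensel: r_{i+1} = r_i − f(r_i)/f′(r_i) mod 17^{i+2}, where f′(x) = 3x². Iterate:
  r_0 = 2 (mod 17)
  r_1 = 155 (mod 289)
Final: r = 155 with f(r) ≡ 0 mod 17^2.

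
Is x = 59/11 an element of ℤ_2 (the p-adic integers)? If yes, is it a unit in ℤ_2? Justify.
x ∈ ℤ_2^× (unit); v_2(x) = 0

ℤ_2 = {x ∈ ℚ_2 : v_2(x) ≥ 0} and ℤ_2^× = {x ∈ ℤ_2 : v_2(x) = 0}. Here v_2(59/11) = v_2(num) − v_2(den) = 0; compare against these criteria.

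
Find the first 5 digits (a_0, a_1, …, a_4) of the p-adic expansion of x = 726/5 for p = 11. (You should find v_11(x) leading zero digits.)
(a_0, …, a_4) = (0, 0, 10, 8, 8)

v_11(726/5) = 2, so a_0 = ... = a_1 = 0. Factor out: x = 11^2 · u with u = 6/5 a unit in ℤ_11. Expand u iteratively via a_{v+i} = u_i mod 11, u_{i+1} = (u_i − a_{v+i})/11:
  u_0 = 6/5;  a_2 = 10;  u_1 = (u_0 − 10)/11 = -4/5
  u_1 = -4/5;  a_3 = 8;  u_2 = (u_1 − 8)/11 = -4/5
  u_2 = -4/5;  a_4 = 8;  u_3 = (u_2 − 8)/11 = -4/5
Digits: (0, 0, 10, 8, 8).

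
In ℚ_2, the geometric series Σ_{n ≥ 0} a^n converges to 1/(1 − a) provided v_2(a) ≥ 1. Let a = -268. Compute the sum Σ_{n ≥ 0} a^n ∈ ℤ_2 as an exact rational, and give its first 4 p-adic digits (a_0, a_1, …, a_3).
Σ a^n = 1/(1 − a) = 1/269;  first 4 digits = (1, 0, 1, 0)

v_2(a) = 2 ≥ 1, so the series converges in ℤ_2 to 1/(1 − a) = 1/(1 − (-268)) = 1/269. Expand this rational in ℤ_2: compute digits iteratively via d_i = x_i mod 2, x_{i+1} = (x_i − d_i)/2. The first 4 digits are (1, 0, 1, 0).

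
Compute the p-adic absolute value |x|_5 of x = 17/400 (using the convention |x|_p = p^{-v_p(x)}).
|17/400|_5 = 25

Step 1 — compute v_5(x) by factoring powers of 5 out of the numerator and denominator: v_5(17/400) = -2. Step 2 — apply |x|_p = p^{-v_p(x)} = 5^{2} = 25.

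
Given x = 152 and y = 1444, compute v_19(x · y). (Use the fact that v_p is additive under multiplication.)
v_19(219488) = 3

v_p(x) = 1 (factor: 152 = 19^1 · 8); v_p(y) = 2 (factor: 1444 = 19^2 · 4). Additivity: v_p(xy) = v_p(x) + v_p(y) = 1 + 2 = 3. (Direct check: xy = 219488 = 19^3 · (32).)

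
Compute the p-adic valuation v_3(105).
v_3(105) = 1

v_3(n) is the largest exponent k such that 3^k divides n. Factor out: 105 = 3^1 · 35. (Sign doesn't affect v_p.) So v_3(105) = 1.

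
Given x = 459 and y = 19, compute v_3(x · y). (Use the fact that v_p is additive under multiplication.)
v_3(8721) = 3

v_p(x) = 3 (factor: 459 = 3^3 · 17); v_p(y) = 0 (factor: 19 = 3^0 · 19). Additivity: v_p(xy) = v_p(x) + v_p(y) = 3 + 0 = 3. (Direct check: xy = 8721 = 3^3 · (323).)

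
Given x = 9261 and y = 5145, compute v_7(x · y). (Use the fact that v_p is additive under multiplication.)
v_7(47647845) = 6

v_p(x) = 3 (factor: 9261 = 7^3 · 27); v_p(y) = 3 (factor: 5145 = 7^3 · 15). Additivity: v_p(xy) = v_p(x) + v_p(y) = 3 + 3 = 6. (Direct check: xy = 47647845 = 7^6 · (405).)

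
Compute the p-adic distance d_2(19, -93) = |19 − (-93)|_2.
d_2(19, -93) = 1/16

Step 1 — x − y = 19 − (-93) = 112. Step 2 — v_2(112) = 4 (factor: 112 = (2^4 · 7); the sign does not affect v_p). Step 3 — |x − y|_2 = 2^{-4} = 1/16.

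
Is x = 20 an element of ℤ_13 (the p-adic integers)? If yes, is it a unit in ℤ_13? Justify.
x ∈ ℤ_13^× (unit); v_13(x) = 0

ℤ_13 = {x ∈ ℚ_13 : v_13(x) ≥ 0} and ℤ_13^× = {x ∈ ℤ_13 : v_13(x) = 0}. Here v_13(20) = v_13(num) − v_13(den) = 0; compare against these criteria.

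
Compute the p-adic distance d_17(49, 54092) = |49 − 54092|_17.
d_17(49, 54092) = 1/4913

Step 1 — x − y = 49 − 54092 = -54043. Step 2 — v_17(-54043) = 3 (factor: -54043 = −(17^3 · 11); the sign does not affect v_p). Step 3 — |x − y|_17 = 17^{-3} = 1/4913.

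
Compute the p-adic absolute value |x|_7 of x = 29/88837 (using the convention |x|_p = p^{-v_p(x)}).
|29/88837|_7 = 2401

Step 1 — compute v_7(x) by factoring powers of 7 out of the numerator and denominator: v_7(29/88837) = -4. Step 2 — apply |x|_p = p^{-v_p(x)} = 7^{4} = 2401.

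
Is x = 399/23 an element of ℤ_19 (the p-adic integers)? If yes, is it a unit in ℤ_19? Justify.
x ∈ ℤ_19 but not a unit; v_19(x) = 1 > 0

ℤ_19 = {x ∈ ℚ_19 : v_19(x) ≥ 0} and ℤ_19^× = {x ∈ ℤ_19 : v_19(x) = 0}. Here v_19(399/23) = v_19(num) − v_19(den) = 1; compare against these criteria.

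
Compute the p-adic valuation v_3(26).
v_3(26) = 0

v_3(n) is the largest exponent k such that 3^k divides n. Factor out: 26 = 3^0 · 26. (Sign doesn't affect v_p.) So v_3(26) = 0.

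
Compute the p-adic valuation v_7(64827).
v_7(64827) = 4

v_7(n) is the largest exponent k such that 7^k divides n. Factor out: 64827 = 7^4 · 27. (Sign doesn't affect v_p.) So v_7(64827) = 4.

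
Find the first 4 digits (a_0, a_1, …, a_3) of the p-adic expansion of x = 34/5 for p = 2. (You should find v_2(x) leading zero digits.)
(a_0, …, a_3) = (0, 1, 0, 1)

v_2(34/5) = 1, so a_0 = ... = a_0 = 0. Factor out: x = 2^1 · u with u = 17/5 a unit in ℤ_2. Expand u iteratively via a_{v+i} = u_i mod 2, u_{i+1} = (u_i − a_{v+i})/2:
  u_0 = 17/5;  a_1 = 1;  u_1 = (u_0 − 1)/2 = 6/5
  u_1 = 6/5;  a_2 = 0;  u_2 = (u_1 − 0)/2 = 3/5
  u_2 = 3/5;  a_3 = 1;  u_3 = (u_2 − 1)/2 = -1/5
Digits: (0, 1, 0, 1).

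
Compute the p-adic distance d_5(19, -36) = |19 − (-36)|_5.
d_5(19, -36) = 1/5

Step 1 — x − y = 19 − (-36) = 55. Step 2 — v_5(55) = 1 (factor: 55 = (5^1 · 11); the sign does not affect v_p). Step 3 — |x − y|_5 = 5^{-1} = 1/5.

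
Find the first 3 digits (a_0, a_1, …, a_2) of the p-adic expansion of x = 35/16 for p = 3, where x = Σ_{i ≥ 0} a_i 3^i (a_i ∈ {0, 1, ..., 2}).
(a_0, …, a_2) = (2, 1, 1)

v_3(35/16) = 0 (numerator and denominator both coprime to 3), so x ∈ ℤ_3^×. Compute digits iteratively via a_i = x_i mod 3, x_{i+1} = (x_i − a_i)/3, with x_0 = x:
  x_0 = 35/16;  a_0 = 2;  x_1 = (x_0 − 2)/3 = 1/16
  x_1 = 1/16;  a_1 = 1;  x_2 = (x_1 − 1)/3 = -5/16
  x_2 = -5/16;  a_2 = 1;  x_3 = (x_2 − 1)/3 = -7/16
Digits: (2, 1, 1).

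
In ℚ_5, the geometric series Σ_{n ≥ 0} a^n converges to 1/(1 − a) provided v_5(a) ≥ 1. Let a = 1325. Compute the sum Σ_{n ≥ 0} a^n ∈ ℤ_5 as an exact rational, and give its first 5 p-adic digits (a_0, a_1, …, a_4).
Σ a^n = 1/(1 − a) = -1/1324;  first 5 digits = (1, 0, 3, 0, 1)

v_5(a) = 2 ≥ 1, so the series converges in ℤ_5 to 1/(1 − a) = 1/(1 − 1325) = -1/1324. Expand this rational in ℤ_5: compute digits iteratively via d_i = x_i mod 5, x_{i+1} = (x_i − d_i)/5. The first 5 digits are (1, 0, 3, 0, 1).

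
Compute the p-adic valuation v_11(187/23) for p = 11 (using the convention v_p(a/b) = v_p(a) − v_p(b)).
v_11(187/23) = 1

Factor powers of 11 from the numerator and denominator of the reduced fraction: 187 = 11^1 · 17 and 23 = 11^0 · 23. Apply v_p(a/b) = v_p(a) − v_p(b): v_11(187/23) = 1 − 0 = 1.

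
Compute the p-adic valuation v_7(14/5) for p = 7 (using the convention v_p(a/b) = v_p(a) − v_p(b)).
v_7(14/5) = 1

Factor powers of 7 from the numerator and denominator of the reduced fraction: 14 = 7^1 · 2 and 5 = 7^0 · 5. Apply v_p(a/b) = v_p(a) − v_p(b): v_7(14/5) = 1 − 0 = 1.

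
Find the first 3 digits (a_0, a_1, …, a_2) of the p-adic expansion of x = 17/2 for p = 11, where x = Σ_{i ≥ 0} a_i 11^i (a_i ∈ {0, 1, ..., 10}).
(a_0, …, a_2) = (3, 6, 5)

v_11(17/2) = 0 (numerator and denominator both coprime to 11), so x ∈ ℤ_11^×. Compute digits iteratively via a_i = x_i mod 11, x_{i+1} = (x_i − a_i)/11, with x_0 = x:
  x_0 = 17/2;  a_0 = 3;  x_1 = (x_0 − 3)/11 = 1/2
  x_1 = 1/2;  a_1 = 6;  x_2 = (x_1 − 6)/11 = -1/2
  x_2 = -1/2;  a_2 = 5;  x_3 = (x_2 − 5)/11 = -1/2
Digits: (3, 6, 5).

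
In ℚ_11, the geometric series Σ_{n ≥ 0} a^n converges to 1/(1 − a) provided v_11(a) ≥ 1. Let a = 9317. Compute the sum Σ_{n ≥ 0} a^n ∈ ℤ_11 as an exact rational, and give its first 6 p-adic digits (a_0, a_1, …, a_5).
Σ a^n = 1/(1 − a) = -1/9316;  first 6 digits = (1, 0, 0, 7, 0, 0)

v_11(a) = 3 ≥ 1, so the series converges in ℤ_11 to 1/(1 − a) = 1/(1 − 9317) = -1/9316. Expand this rational in ℤ_11: compute digits iteratively via d_i = x_i mod 11, x_{i+1} = (x_i − d_i)/11. The first 6 digits are (1, 0, 0, 7, 0, 0).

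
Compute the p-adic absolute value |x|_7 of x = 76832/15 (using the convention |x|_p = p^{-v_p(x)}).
|76832/15|_7 = 1/2401

Step 1 — compute v_7(x) by factoring powers of 7 out of the numerator and denominator: v_7(76832/15) = 4. Step 2 — apply |x|_p = p^{-v_p(x)} = 7^{-4} = 1/2401.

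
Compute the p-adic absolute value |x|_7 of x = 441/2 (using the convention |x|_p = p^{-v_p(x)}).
|441/2|_7 = 1/49

Step 1 — compute v_7(x) by factoring powers of 7 out of the numerator and denominator: v_7(441/2) = 2. Step 2 — apply |x|_p = p^{-v_p(x)} = 7^{-2} = 1/49.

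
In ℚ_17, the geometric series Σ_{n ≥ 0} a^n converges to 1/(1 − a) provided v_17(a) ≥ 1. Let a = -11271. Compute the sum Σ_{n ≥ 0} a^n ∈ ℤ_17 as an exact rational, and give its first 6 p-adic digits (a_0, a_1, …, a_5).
Σ a^n = 1/(1 − a) = 1/11272;  first 6 digits = (1, 0, 12, 14, 7, 4)

v_17(a) = 2 ≥ 1, so the series converges in ℤ_17 to 1/(1 − a) = 1/(1 − (-11271)) = 1/11272. Expand this rational in ℤ_17: compute digits iteratively via d_i = x_i mod 17, x_{i+1} = (x_i − d_i)/17. The first 6 digits are (1, 0, 12, 14, 7, 4).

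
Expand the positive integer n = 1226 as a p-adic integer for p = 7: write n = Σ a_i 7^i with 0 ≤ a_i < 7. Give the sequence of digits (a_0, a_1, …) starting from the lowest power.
(a_0, a_1, …) = (1, 0, 4, 3)

Repeated division by 7 gives the digits low-to-high: 1226 = 1 + 4·7^2 + 3·7^3. Digit sequence: (1, 0, 4, 3).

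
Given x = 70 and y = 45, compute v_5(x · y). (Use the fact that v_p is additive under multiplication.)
v_5(3150) = 2

v_p(x) = 1 (factor: 70 = 5^1 · 14); v_p(y) = 1 (factor: 45 = 5^1 · 9). Additivity: v_p(xy) = v_p(x) + v_p(y) = 1 + 1 = 2. (Direct check: xy = 3150 = 5^2 · (126).)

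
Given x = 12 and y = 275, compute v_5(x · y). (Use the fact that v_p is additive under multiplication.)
v_5(3300) = 2

v_p(x) = 0 (factor: 12 = 5^0 · 12); v_p(y) = 2 (factor: 275 = 5^2 · 11). Additivity: v_p(xy) = v_p(x) + v_p(y) = 0 + 2 = 2. (Direct check: xy = 3300 = 5^2 · (132).)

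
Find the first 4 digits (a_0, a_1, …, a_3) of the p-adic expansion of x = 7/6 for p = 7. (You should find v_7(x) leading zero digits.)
(a_0, …, a_3) = (0, 6, 5, 5)

v_7(7/6) = 1, so a_0 = ... = a_0 = 0. Factor out: x = 7^1 · u with u = 1/6 a unit in ℤ_7. Expand u iteratively via a_{v+i} = u_i mod 7, u_{i+1} = (u_i − a_{v+i})/7:
  u_0 = 1/6;  a_1 = 6;  u_1 = (u_0 − 6)/7 = -5/6
  u_1 = -5/6;  a_2 = 5;  u_2 = (u_1 − 5)/7 = -5/6
  u_2 = -5/6;  a_3 = 5;  u_3 = (u_2 − 5)/7 = -5/6
Digits: (0, 6, 5, 5).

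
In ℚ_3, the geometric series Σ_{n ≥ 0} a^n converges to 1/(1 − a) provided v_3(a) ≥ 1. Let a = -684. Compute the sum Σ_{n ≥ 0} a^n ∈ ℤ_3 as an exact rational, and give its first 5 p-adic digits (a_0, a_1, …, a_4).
Σ a^n = 1/(1 − a) = 1/685;  first 5 digits = (1, 0, 2, 1, 1)

v_3(a) = 2 ≥ 1, so the series converges in ℤ_3 to 1/(1 − a) = 1/(1 − (-684)) = 1/685. Expand this rational in ℤ_3: compute digits iteratively via d_i = x_i mod 3, x_{i+1} = (x_i − d_i)/3. The first 5 digits are (1, 0, 2, 1, 1).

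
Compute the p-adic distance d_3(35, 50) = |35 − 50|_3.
d_3(35, 50) = 1/3

Step 1 — x − y = 35 − 50 = -15. Step 2 — v_3(-15) = 1 (factor: -15 = −(3^1 · 5); the sign does not affect v_p). Step 3 — |x − y|_3 = 3^{-1} = 1/3.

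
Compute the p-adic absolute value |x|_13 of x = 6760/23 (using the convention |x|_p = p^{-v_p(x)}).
|6760/23|_13 = 1/169

Step 1 — compute v_13(x) by factoring powers of 13 out of the numerator and denominator: v_13(6760/23) = 2. Step 2 — apply |x|_p = p^{-v_p(x)} = 13^{-2} = 1/169.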